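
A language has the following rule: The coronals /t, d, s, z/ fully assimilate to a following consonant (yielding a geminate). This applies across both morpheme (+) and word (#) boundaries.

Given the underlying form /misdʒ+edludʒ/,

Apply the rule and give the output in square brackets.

[midʒdʒ+elludʒ]

/s/ before /dʒ/ → [dʒ] (total assimilation)
/d/ before /l/ → [l] (total assimilation)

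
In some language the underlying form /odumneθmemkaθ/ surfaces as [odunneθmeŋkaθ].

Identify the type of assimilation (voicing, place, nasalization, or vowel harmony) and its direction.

/m/→[n] /m/→[ŋ].
Each target copies a feature from the following segment, so the direction is regressive.

place assimilation, regressive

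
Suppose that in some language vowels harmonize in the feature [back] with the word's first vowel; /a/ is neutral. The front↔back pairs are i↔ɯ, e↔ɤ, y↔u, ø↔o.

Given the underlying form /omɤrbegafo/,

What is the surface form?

/e/ harmonizes with /o/ ([+back]) → [ɤ]

[omɤrbɤgafo]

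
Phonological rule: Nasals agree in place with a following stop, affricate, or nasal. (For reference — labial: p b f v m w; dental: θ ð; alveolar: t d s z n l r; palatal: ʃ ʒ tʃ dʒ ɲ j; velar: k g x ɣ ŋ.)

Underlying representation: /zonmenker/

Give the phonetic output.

[zommeŋker]

/n/ before /m/ (labial) → [m]
/n/ before /k/ (velar) → [ŋ]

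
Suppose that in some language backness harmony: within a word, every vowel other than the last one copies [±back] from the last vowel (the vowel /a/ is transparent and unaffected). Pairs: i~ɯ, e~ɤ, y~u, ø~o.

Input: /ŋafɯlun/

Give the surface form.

[ŋafɯlun]

no segment meets the rule's conditions; no change.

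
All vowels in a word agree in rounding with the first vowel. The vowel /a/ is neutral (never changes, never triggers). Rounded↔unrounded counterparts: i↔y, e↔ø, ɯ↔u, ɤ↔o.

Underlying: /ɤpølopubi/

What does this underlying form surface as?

[ɤpelɤpɯbi]

/ø/ harmonizes with /ɤ/ ([-round]) → [e]
/o/ harmonizes with /ɤ/ ([-round]) → [ɤ]
/u/ harmonizes with /ɤ/ ([-round]) → [ɯ]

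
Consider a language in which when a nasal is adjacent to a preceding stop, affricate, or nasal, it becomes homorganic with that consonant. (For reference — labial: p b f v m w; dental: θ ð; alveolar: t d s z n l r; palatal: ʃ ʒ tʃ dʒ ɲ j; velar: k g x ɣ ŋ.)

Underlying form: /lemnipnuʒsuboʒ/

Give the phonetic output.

/n/ after /m/ (labial) → [m]
/n/ after /p/ (labial) → [m]

[lemmipmuʒsuboʒ]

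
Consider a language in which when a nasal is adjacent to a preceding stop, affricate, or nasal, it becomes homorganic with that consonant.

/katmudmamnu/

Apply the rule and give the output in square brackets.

[katnudnammu]

/m/ after /t/ (alveolar) → [n]
/m/ after /d/ (alveolar) → [n]
/n/ after /m/ (labial) → [m]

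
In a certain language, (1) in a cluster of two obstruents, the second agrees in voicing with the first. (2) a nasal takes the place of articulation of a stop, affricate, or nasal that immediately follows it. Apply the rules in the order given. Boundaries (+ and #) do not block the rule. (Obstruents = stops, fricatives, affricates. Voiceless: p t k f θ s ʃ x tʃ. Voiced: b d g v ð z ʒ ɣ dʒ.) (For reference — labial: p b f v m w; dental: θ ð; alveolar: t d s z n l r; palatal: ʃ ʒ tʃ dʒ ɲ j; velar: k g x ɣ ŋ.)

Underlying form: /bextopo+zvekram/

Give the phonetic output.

[bextopo+zvekram]

Rule 1: no segment meets the rule's conditions; no change.
After rule 1: bextopo+zvekram
Rule 2: no segment meets the rule's conditions; no change.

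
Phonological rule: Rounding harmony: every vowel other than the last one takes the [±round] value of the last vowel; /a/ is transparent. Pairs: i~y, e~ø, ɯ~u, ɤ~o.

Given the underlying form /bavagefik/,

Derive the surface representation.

[bavagefik]

no segment meets the rule's conditions; no change.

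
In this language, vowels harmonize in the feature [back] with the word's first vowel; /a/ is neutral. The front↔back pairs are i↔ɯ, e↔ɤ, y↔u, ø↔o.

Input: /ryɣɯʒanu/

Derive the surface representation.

/ɯ/ harmonizes with /y/ ([-back]) → [i]
/u/ harmonizes with /y/ ([-back]) → [y]

[ryɣiʒany]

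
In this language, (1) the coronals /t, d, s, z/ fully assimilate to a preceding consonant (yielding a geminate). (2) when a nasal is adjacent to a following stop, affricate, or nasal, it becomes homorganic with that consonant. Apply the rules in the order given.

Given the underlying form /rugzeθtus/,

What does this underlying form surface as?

Rule 1: /z/ after /g/ → [g] (total assimilation)
Rule 1: /t/ after /θ/ → [θ] (total assimilation)
After rule 1: ruggeθθus
Rule 2: no segment meets the rule's conditions; no change.

[ruggeθθus]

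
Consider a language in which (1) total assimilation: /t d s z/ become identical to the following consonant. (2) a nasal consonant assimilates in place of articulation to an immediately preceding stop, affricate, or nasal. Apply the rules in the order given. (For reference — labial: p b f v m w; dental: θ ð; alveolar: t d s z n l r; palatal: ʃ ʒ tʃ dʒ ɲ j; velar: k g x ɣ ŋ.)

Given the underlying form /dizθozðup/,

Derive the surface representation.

[diθθoððup]

Rule 1: /z/ before /θ/ → [θ] (total assimilation)
Rule 1: /z/ before /ð/ → [ð] (total assimilation)
After rule 1: diθθoððup
Rule 2: no segment meets the rule's conditions; no change.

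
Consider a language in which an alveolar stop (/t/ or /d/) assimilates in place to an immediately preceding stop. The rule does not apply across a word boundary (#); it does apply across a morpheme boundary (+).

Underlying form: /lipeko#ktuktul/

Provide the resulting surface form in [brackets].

/t/ after /k/ (velar) → [k]
/t/ after /k/ (velar) → [k]

[lipeko#kkukkul]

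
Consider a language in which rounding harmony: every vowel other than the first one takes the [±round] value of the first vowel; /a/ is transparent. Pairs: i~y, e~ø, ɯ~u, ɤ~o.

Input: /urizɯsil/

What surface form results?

[uryzusyl]

/i/ harmonizes with /u/ ([+round]) → [y]
/ɯ/ harmonizes with /u/ ([+round]) → [u]
/i/ harmonizes with /u/ ([+round]) → [y]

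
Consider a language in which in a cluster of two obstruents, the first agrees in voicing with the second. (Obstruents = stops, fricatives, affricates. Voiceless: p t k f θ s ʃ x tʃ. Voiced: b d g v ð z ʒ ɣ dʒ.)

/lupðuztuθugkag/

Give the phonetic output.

[lubðustuθukkag]

/p/ before /ð/ (voiced) → [b]
/z/ before /t/ (voiceless) → [s]
/g/ before /k/ (voiceless) → [k]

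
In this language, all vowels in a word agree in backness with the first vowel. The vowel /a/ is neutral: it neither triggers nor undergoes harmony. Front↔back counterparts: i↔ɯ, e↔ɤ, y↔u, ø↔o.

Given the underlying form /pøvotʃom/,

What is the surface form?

/o/ harmonizes with /ø/ ([-back]) → [ø]
/o/ harmonizes with /ø/ ([-back]) → [ø]

[pøvøtʃøm]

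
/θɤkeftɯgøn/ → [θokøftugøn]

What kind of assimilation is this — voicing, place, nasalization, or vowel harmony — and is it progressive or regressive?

vowel harmony, regressive

/ɤ/→[o] /e/→[ø] /ɯ/→[u].
Vowels agree with the last vowel, so the harmony is regressive.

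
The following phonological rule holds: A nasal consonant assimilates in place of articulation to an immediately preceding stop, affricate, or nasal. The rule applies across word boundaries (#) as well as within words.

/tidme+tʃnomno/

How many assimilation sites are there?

3

/m/ after /d/ (alveolar) → [n]
/n/ after /tʃ/ (palatal) → [ɲ]
/n/ after /m/ (labial) → [m]
3 segments change.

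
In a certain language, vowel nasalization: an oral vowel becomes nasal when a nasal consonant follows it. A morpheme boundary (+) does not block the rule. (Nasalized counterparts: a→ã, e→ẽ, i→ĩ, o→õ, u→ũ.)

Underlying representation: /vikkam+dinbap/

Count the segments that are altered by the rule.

2

/a/ before nasal /m/ → [ã]
/i/ before nasal /n/ → [ĩ]
2 segments change.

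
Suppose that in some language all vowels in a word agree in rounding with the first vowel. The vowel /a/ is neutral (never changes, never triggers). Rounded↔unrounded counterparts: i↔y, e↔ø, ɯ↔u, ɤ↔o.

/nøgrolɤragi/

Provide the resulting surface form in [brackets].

[nøgroloragy]

/ɤ/ harmonizes with /ø/ ([+round]) → [o]
/i/ harmonizes with /ø/ ([+round]) → [y]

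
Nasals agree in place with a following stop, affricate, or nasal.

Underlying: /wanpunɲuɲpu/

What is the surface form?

[wampuɲɲumpu]

/n/ before /p/ (labial) → [m]
/n/ before /ɲ/ (palatal) → [ɲ]
/ɲ/ before /p/ (labial) → [m]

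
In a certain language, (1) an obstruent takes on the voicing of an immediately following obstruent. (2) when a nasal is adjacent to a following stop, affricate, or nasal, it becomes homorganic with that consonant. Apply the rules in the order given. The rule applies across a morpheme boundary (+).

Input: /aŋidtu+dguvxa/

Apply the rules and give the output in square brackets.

Rule 1: /d/ before /t/ (voiceless) → [t]
Rule 1: /v/ before /x/ (voiceless) → [f]
After rule 1: aŋittu+dgufxa
Rule 2: no segment meets the rule's conditions; no change.

[aŋittu+dgufxa]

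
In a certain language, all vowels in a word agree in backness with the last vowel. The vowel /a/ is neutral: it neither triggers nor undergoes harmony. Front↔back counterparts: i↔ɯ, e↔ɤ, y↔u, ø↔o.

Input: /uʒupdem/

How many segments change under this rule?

2

/u/ harmonizes with /e/ ([-back]) → [y]
/u/ harmonizes with /e/ ([-back]) → [y]
2 segments change.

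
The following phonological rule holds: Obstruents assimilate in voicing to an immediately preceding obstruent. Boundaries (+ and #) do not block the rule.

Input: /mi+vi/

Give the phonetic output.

[mi+vi]

no segment meets the rule's conditions; no change.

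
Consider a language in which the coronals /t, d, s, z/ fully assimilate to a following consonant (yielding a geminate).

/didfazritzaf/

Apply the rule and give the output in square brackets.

/d/ before /f/ → [f] (total assimilation)
/z/ before /r/ → [r] (total assimilation)
/t/ before /z/ → [z] (total assimilation)

[diffarrizzaf]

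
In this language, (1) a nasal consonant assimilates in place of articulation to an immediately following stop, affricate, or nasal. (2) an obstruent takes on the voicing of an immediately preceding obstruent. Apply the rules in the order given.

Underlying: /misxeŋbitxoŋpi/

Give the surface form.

Rule 1: /ŋ/ before /b/ (labial) → [m]
Rule 1: /ŋ/ before /p/ (labial) → [m]
After rule 1: misxembitxompi
Rule 2: no segment meets the rule's conditions; no change.

[misxembitxompi]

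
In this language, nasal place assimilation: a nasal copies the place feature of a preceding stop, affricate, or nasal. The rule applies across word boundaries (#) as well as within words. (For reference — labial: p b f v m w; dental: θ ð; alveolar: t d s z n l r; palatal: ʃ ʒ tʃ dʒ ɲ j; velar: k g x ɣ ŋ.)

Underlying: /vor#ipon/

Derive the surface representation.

[vor#ipon]

no segment meets the rule's conditions; no change.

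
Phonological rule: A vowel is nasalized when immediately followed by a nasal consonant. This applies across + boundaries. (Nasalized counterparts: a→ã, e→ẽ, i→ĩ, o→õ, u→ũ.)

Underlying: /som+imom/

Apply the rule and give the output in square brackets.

[sõm+ĩmõm]

/o/ before nasal /m/ → [õ]
/i/ before nasal /m/ → [ĩ]
/o/ before nasal /m/ → [õ]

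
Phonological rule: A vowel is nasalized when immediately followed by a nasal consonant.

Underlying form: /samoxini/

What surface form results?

/a/ before nasal /m/ → [ã]
/i/ before nasal /n/ → [ĩ]

[sãmoxĩni]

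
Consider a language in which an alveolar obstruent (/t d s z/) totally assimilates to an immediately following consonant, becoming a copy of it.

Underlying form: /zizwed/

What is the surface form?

/z/ before /w/ → [w] (total assimilation)

[ziwwed]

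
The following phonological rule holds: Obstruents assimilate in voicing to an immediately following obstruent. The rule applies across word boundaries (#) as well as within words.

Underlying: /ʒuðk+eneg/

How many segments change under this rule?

/ð/ before /k/ (voiceless) → [θ]
1 segment changes.

1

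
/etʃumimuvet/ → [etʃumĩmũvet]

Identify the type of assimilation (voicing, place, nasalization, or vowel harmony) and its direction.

nasalization, progressive

/i/→[ĩ] /u/→[ũ].
Each target copies a feature from the preceding segment, so the direction is progressive.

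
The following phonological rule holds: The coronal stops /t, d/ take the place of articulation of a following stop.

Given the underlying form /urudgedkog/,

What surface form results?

/d/ before /g/ (velar) → [g]
/d/ before /k/ (velar) → [g]

[uruggegkog]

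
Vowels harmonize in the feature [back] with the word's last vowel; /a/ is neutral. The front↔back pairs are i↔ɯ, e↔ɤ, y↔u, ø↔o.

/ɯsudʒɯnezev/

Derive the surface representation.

/ɯ/ harmonizes with /e/ ([-back]) → [i]
/u/ harmonizes with /e/ ([-back]) → [y]
/ɯ/ harmonizes with /e/ ([-back]) → [i]

[isydʒinezev]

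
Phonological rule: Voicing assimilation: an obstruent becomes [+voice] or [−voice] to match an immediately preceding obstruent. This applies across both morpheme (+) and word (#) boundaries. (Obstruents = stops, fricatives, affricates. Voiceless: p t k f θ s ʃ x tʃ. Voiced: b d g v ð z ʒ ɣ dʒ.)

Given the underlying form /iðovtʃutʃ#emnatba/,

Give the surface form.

[iðovdʒutʃ#emnatpa]

/tʃ/ after /v/ (voiced) → [dʒ]
/b/ after /t/ (voiceless) → [p]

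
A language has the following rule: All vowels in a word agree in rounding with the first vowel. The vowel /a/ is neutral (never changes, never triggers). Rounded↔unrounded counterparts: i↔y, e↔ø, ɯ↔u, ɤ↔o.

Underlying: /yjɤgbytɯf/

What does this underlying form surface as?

/ɤ/ harmonizes with /y/ ([+round]) → [o]
/ɯ/ harmonizes with /y/ ([+round]) → [u]

[yjogbytuf]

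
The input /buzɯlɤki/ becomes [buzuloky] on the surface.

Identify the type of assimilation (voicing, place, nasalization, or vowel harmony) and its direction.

/ɯ/→[u] /ɤ/→[o] /i/→[y].
Vowels agree with the first vowel, so the harmony is progressive.

vowel harmony, progressive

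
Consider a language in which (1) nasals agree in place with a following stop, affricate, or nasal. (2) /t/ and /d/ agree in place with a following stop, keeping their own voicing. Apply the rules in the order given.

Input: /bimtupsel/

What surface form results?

[bintupsel]

Rule 1: /m/ before /t/ (alveolar) → [n]
After rule 1: bintupsel
Rule 2: no segment meets the rule's conditions; no change.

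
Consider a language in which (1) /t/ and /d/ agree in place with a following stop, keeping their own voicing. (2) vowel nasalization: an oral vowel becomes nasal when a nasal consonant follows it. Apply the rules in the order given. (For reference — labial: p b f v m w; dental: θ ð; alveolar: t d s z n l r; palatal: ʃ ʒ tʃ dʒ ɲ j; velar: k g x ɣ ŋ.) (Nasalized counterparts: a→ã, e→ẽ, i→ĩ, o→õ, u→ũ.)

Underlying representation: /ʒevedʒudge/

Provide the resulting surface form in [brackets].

[ʒevedʒugge]

Rule 1: /d/ before /g/ (velar) → [g]
After rule 1: ʒevedʒugge
Rule 2: no segment meets the rule's conditions; no change.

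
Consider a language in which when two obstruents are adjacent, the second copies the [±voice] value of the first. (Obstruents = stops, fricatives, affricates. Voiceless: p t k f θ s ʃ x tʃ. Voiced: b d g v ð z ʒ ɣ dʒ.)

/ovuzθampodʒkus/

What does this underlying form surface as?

/θ/ after /z/ (voiced) → [ð]
/k/ after /dʒ/ (voiced) → [g]

[ovuzðampodʒgus]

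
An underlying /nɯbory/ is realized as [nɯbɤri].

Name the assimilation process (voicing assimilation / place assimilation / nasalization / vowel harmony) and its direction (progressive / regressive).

vowel harmony, progressive

/o/→[ɤ] /y/→[i].
Vowels agree with the first vowel, so the harmony is progressive.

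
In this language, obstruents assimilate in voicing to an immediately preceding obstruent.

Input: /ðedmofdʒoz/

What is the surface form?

[ðedmoftʃoz]

/dʒ/ after /f/ (voiceless) → [tʃ]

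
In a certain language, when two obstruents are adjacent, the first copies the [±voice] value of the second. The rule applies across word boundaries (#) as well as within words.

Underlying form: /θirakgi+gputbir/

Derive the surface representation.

[θiraggi+kpudbir]

/k/ before /g/ (voiced) → [g]
/g/ before /p/ (voiceless) → [k]
/t/ before /b/ (voiced) → [d]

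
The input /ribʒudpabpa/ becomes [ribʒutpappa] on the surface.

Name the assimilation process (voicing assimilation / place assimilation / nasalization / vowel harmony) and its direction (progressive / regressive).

voicing assimilation, regressive

/d/→[t] /b/→[p].
Each target copies a feature from the following segment, so the direction is regressive.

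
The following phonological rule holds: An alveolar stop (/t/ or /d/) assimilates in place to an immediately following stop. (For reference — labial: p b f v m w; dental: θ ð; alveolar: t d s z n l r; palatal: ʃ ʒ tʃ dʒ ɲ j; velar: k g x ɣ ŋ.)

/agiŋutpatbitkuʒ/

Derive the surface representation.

[agiŋuppapbikkuʒ]

/t/ before /p/ (labial) → [p]
/t/ before /b/ (labial) → [p]
/t/ before /k/ (velar) → [k]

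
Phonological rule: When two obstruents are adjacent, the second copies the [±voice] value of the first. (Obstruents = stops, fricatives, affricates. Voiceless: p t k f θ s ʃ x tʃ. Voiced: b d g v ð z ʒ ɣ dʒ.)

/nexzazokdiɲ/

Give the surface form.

/z/ after /x/ (voiceless) → [s]
/d/ after /k/ (voiceless) → [t]

[nexsazoktiɲ]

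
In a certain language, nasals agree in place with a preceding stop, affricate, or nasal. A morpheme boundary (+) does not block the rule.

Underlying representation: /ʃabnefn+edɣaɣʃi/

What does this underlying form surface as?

[ʃabmefn+edɣaɣʃi]

/n/ after /b/ (labial) → [m]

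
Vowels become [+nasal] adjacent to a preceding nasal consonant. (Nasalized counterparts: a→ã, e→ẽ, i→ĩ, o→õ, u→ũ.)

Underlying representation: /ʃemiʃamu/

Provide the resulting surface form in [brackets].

/i/ after nasal /m/ → [ĩ]
/u/ after nasal /m/ → [ũ]

[ʃemĩʃamũ]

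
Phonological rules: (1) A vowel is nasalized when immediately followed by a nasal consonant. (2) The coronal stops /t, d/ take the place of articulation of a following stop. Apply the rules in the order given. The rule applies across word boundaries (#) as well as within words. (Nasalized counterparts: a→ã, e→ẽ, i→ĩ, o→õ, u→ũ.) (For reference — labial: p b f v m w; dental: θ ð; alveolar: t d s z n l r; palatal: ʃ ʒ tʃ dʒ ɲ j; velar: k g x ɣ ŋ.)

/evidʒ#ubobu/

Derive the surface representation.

Rule 1: no segment meets the rule's conditions; no change.
After rule 1: evidʒ#ubobu
Rule 2: no segment meets the rule's conditions; no change.

[evidʒ#ubobu]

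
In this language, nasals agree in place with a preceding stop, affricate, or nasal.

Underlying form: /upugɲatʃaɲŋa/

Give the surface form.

[upugŋatʃaɲɲa]

/ɲ/ after /g/ (velar) → [ŋ]
/ŋ/ after /ɲ/ (palatal) → [ɲ]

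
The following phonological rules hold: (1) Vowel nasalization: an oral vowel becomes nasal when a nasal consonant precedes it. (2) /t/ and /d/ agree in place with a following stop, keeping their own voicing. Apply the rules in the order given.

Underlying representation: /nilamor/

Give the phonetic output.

Rule 1: /i/ after nasal /n/ → [ĩ]
Rule 1: /o/ after nasal /m/ → [õ]
After rule 1: nĩlamõr
Rule 2: no segment meets the rule's conditions; no change.

[nĩlamõr]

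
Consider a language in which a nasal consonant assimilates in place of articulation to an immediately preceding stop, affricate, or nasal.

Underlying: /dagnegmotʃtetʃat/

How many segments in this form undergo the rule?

/n/ after /g/ (velar) → [ŋ]
/m/ after /g/ (velar) → [ŋ]
2 segments change.

2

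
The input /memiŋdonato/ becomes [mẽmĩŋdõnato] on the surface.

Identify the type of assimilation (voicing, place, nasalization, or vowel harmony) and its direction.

/e/→[ẽ] /i/→[ĩ] /o/→[õ].
Each target copies a feature from the following segment, so the direction is regressive.

nasalization, regressive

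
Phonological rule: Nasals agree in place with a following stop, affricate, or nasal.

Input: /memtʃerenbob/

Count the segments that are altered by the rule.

/m/ before /tʃ/ (palatal) → [ɲ]
/n/ before /b/ (labial) → [m]
2 segments change.

2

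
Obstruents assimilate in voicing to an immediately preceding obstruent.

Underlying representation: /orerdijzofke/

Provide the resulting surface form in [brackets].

[orerdijzofke]

no segment meets the rule's conditions; no change.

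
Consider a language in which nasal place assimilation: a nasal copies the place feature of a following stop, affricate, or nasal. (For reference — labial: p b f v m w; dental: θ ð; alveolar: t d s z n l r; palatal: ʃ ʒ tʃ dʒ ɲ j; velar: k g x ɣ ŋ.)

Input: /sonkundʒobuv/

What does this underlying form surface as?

[soŋkuɲdʒobuv]

/n/ before /k/ (velar) → [ŋ]
/n/ before /dʒ/ (palatal) → [ɲ]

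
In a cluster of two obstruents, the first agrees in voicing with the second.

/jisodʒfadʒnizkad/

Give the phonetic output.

[jisotʃfadʒniskad]

/dʒ/ before /f/ (voiceless) → [tʃ]
/z/ before /k/ (voiceless) → [s]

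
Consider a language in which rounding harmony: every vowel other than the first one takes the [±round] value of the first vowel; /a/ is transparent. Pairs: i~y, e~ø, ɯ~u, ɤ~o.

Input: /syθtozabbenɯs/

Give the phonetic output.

/e/ harmonizes with /y/ ([+round]) → [ø]
/ɯ/ harmonizes with /y/ ([+round]) → [u]

[syθtozabbønus]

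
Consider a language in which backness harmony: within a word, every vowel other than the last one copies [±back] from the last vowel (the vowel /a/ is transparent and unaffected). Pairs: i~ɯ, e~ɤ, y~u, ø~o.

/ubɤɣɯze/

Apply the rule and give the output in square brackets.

/u/ harmonizes with /e/ ([-back]) → [y]
/ɤ/ harmonizes with /e/ ([-back]) → [e]
/ɯ/ harmonizes with /e/ ([-back]) → [i]

[ybeɣize]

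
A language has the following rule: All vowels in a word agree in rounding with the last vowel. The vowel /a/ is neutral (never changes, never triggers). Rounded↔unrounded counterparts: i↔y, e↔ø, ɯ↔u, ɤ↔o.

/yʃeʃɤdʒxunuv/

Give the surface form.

[yʃøʃodʒxunuv]

/e/ harmonizes with /u/ ([+round]) → [ø]
/ɤ/ harmonizes with /u/ ([+round]) → [o]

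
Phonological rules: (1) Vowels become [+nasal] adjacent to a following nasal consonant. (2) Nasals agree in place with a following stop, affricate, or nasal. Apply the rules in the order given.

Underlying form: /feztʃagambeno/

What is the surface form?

Rule 1: /a/ before nasal /m/ → [ã]
Rule 1: /e/ before nasal /n/ → [ẽ]
After rule 1: feztʃagãmbẽno
Rule 2: no segment meets the rule's conditions; no change.

[feztʃagãmbẽno]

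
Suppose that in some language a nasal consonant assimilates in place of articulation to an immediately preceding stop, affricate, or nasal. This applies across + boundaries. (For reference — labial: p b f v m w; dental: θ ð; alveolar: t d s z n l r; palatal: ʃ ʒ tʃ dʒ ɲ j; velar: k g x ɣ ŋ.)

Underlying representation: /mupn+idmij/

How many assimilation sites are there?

/n/ after /p/ (labial) → [m]
/m/ after /d/ (alveolar) → [n]
2 segments change.

2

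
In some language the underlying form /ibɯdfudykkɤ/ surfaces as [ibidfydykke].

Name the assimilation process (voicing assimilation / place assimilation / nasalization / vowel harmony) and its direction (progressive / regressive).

vowel harmony, progressive

/ɯ/→[i] /u/→[y] /ɤ/→[e].
Vowels agree with the first vowel, so the harmony is progressive.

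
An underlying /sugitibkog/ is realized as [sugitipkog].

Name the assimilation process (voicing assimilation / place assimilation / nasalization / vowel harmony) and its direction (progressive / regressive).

voicing assimilation, regressive

/b/→[p].
Each target copies a feature from the following segment, so the direction is regressive.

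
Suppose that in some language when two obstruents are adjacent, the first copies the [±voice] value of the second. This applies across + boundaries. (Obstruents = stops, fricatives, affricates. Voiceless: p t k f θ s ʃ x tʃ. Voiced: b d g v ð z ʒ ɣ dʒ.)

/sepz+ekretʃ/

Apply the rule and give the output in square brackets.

/p/ before /z/ (voiced) → [b]

[sebz+ekretʃ]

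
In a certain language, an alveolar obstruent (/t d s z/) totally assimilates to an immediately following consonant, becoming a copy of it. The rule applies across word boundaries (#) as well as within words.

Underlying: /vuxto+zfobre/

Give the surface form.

[vuxto+ffobre]

/z/ before /f/ → [f] (total assimilation)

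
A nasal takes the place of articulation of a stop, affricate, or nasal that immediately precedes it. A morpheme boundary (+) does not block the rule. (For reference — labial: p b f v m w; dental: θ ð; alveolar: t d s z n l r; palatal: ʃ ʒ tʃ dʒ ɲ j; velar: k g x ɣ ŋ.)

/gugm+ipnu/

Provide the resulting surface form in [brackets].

[gugŋ+ipmu]

/m/ after /g/ (velar) → [ŋ]
/n/ after /p/ (labial) → [m]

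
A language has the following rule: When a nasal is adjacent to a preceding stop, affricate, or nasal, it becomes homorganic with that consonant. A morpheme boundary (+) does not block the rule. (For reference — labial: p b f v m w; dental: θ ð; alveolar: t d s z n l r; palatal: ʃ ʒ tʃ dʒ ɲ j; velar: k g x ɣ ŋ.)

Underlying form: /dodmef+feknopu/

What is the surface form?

[dodnef+fekŋopu]

/m/ after /d/ (alveolar) → [n]
/n/ after /k/ (velar) → [ŋ]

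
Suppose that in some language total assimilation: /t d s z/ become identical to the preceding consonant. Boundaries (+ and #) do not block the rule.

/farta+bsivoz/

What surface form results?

/t/ after /r/ → [r] (total assimilation)
/s/ after /b/ → [b] (total assimilation)

[farra+bbivoz]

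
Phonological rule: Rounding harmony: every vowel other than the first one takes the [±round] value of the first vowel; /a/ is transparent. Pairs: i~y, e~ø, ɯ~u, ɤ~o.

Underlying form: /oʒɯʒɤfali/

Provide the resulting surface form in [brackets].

/ɯ/ harmonizes with /o/ ([+round]) → [u]
/ɤ/ harmonizes with /o/ ([+round]) → [o]
/i/ harmonizes with /o/ ([+round]) → [y]

[oʒuʒofaly]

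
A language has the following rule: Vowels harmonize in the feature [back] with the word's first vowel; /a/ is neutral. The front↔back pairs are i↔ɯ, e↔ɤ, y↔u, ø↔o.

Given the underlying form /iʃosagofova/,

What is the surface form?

/o/ harmonizes with /i/ ([-back]) → [ø]
/o/ harmonizes with /i/ ([-back]) → [ø]
/o/ harmonizes with /i/ ([-back]) → [ø]

[iʃøsagøføva]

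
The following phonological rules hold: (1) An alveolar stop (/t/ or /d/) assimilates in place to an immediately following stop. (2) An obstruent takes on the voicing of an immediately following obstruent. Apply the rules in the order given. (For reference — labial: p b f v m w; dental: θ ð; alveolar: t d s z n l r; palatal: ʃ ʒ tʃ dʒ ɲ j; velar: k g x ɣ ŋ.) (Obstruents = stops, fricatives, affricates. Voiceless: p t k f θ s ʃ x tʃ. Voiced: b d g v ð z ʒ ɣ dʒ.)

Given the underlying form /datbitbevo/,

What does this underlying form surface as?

[dabbibbevo]

Rule 1: /t/ before /b/ (labial) → [p]
Rule 1: /t/ before /b/ (labial) → [p]
After rule 1: dapbipbevo
Rule 2: /p/ before /b/ (voiced) → [b]
Rule 2: /p/ before /b/ (voiced) → [b]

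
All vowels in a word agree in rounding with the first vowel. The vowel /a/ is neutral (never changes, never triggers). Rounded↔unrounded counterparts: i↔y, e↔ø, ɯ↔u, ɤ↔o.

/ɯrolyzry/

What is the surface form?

/o/ harmonizes with /ɯ/ ([-round]) → [ɤ]
/y/ harmonizes with /ɯ/ ([-round]) → [i]
/y/ harmonizes with /ɯ/ ([-round]) → [i]

[ɯrɤlizri]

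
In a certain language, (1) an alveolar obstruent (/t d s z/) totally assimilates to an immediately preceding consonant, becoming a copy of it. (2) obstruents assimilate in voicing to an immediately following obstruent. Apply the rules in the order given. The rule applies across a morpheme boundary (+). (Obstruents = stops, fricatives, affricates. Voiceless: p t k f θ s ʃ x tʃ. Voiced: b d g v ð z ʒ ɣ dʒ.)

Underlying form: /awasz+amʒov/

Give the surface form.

[awass+amʒov]

Rule 1: /z/ after /s/ → [s] (total assimilation)
After rule 1: awass+amʒov
Rule 2: no segment meets the rule's conditions; no change.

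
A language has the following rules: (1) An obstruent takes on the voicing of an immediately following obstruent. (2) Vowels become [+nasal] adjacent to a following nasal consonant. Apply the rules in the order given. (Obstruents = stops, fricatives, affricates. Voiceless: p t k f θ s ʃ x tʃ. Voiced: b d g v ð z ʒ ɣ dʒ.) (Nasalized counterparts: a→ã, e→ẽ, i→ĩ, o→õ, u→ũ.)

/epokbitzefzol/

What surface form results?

[epogbidzevzol]

Rule 1: /k/ before /b/ (voiced) → [g]
Rule 1: /t/ before /z/ (voiced) → [d]
Rule 1: /f/ before /z/ (voiced) → [v]
After rule 1: epogbidzevzol
Rule 2: no segment meets the rule's conditions; no change.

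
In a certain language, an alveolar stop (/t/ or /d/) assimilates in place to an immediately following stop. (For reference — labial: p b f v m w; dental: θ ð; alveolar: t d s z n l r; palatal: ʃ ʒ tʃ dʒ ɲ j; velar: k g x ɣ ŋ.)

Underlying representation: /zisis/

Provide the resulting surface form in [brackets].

no segment meets the rule's conditions; no change.

[zisis]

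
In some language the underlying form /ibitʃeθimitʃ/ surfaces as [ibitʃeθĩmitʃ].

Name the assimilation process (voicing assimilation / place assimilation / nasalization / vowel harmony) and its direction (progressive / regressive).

/i/→[ĩ].
Each target copies a feature from the following segment, so the direction is regressive.

nasalization, regressive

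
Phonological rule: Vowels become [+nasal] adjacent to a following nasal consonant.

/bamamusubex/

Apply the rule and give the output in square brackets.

/a/ before nasal /m/ → [ã]
/a/ before nasal /m/ → [ã]

[bãmãmusubex]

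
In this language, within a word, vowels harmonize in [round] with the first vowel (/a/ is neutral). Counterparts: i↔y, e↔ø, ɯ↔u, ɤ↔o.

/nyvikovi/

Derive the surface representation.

[nyvykovy]

/i/ harmonizes with /y/ ([+round]) → [y]
/i/ harmonizes with /y/ ([+round]) → [y]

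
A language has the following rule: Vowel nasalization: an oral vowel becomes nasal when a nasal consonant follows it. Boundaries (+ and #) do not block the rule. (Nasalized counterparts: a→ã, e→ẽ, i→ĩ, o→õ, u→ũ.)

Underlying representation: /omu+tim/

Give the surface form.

[õmu+tĩm]

/o/ before nasal /m/ → [õ]
/i/ before nasal /m/ → [ĩ]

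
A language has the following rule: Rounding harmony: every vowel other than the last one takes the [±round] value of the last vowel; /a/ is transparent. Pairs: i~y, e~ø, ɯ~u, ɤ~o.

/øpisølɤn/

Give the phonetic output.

[episelɤn]

/ø/ harmonizes with /ɤ/ ([-round]) → [e]
/ø/ harmonizes with /ɤ/ ([-round]) → [e]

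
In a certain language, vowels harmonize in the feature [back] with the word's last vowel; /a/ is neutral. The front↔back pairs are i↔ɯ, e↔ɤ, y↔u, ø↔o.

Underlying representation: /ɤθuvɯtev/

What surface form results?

[eθyvitev]

/ɤ/ harmonizes with /e/ ([-back]) → [e]
/u/ harmonizes with /e/ ([-back]) → [y]
/ɯ/ harmonizes with /e/ ([-back]) → [i]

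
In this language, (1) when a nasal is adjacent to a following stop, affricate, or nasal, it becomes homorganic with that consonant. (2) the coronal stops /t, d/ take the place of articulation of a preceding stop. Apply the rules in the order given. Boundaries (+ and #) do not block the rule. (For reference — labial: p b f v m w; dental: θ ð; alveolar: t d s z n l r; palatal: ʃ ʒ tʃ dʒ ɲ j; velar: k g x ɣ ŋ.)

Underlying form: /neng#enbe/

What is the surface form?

[neŋg#embe]

Rule 1: /n/ before /g/ (velar) → [ŋ]
Rule 1: /n/ before /b/ (labial) → [m]
After rule 1: neŋg#embe
Rule 2: no segment meets the rule's conditions; no change.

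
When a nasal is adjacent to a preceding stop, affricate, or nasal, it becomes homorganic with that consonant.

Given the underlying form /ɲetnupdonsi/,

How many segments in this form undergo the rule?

No segment meets the rule's conditions.

0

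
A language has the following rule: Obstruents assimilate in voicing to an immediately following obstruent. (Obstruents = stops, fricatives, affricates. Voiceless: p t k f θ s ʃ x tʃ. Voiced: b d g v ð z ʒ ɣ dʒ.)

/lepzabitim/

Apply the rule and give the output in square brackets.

[lebzabitim]

/p/ before /z/ (voiced) → [b]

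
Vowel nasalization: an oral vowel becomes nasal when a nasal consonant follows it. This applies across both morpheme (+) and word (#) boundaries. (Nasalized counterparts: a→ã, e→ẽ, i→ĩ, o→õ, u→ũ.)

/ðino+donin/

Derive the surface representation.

[ðĩno+dõnĩn]

/i/ before nasal /n/ → [ĩ]
/o/ before nasal /n/ → [õ]
/i/ before nasal /n/ → [ĩ]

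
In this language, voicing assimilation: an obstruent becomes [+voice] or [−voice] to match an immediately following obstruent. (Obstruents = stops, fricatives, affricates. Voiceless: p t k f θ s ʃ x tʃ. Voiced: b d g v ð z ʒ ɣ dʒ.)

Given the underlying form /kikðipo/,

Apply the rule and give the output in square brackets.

/k/ before /ð/ (voiced) → [g]

[kigðipo]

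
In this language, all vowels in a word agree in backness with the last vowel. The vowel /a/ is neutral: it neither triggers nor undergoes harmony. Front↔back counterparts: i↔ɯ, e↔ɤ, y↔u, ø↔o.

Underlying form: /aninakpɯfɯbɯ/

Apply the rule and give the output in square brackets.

/i/ harmonizes with /ɯ/ ([+back]) → [ɯ]

[anɯnakpɯfɯbɯ]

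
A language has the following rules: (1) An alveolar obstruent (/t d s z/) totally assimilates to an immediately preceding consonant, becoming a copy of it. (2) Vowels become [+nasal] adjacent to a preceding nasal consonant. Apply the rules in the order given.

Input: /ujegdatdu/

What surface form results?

Rule 1: /d/ after /g/ → [g] (total assimilation)
Rule 1: /d/ after /t/ → [t] (total assimilation)
After rule 1: ujeggattu
Rule 2: no segment meets the rule's conditions; no change.

[ujeggattu]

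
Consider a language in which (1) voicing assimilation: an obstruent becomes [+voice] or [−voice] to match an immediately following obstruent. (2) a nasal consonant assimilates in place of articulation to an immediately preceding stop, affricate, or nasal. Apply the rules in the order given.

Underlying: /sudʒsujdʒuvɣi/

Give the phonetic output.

[sutʃsujdʒuvɣi]

Rule 1: /dʒ/ before /s/ (voiceless) → [tʃ]
After rule 1: sutʃsujdʒuvɣi
Rule 2: no segment meets the rule's conditions; no change.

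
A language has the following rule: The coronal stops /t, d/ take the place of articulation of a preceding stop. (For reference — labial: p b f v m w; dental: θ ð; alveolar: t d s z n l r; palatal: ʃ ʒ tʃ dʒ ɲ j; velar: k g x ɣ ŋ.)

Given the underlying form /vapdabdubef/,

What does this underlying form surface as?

/d/ after /p/ (labial) → [b]
/d/ after /b/ (labial) → [b]

[vapbabbubef]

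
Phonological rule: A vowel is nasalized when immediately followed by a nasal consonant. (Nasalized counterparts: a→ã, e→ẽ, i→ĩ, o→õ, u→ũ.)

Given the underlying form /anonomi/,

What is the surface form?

/a/ before nasal /n/ → [ã]
/o/ before nasal /n/ → [õ]
/o/ before nasal /m/ → [õ]

[ãnõnõmi]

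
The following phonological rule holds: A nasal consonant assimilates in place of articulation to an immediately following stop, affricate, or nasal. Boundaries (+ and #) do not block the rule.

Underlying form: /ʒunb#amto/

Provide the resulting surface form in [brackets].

[ʒumb#anto]

/n/ before /b/ (labial) → [m]
/m/ before /t/ (alveolar) → [n]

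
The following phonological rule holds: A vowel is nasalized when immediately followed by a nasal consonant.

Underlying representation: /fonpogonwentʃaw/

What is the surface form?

[fõnpogõnwẽntʃaw]

/o/ before nasal /n/ → [õ]
/o/ before nasal /n/ → [õ]
/e/ before nasal /n/ → [ẽ]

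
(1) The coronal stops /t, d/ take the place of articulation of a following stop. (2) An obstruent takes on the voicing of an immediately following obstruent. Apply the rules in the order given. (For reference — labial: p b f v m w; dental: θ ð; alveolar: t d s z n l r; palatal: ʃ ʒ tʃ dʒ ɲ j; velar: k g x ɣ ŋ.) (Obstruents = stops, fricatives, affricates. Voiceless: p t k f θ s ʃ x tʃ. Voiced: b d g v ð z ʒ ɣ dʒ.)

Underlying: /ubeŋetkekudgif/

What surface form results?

Rule 1: /t/ before /k/ (velar) → [k]
Rule 1: /d/ before /g/ (velar) → [g]
After rule 1: ubeŋekkekuggif
Rule 2: no segment meets the rule's conditions; no change.

[ubeŋekkekuggif]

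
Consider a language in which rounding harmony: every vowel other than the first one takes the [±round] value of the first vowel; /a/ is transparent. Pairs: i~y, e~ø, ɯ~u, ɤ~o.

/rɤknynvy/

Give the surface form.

[rɤkninvi]

/y/ harmonizes with /ɤ/ ([-round]) → [i]
/y/ harmonizes with /ɤ/ ([-round]) → [i]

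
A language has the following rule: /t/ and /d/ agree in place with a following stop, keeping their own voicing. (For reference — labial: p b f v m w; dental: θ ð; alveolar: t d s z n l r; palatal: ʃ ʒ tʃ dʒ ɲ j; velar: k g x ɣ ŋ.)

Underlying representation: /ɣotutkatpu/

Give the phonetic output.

[ɣotukkappu]

/t/ before /k/ (velar) → [k]
/t/ before /p/ (labial) → [p]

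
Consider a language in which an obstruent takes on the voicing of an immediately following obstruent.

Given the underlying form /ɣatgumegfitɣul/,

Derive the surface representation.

[ɣadgumekfidɣul]

/t/ before /g/ (voiced) → [d]
/g/ before /f/ (voiceless) → [k]
/t/ before /ɣ/ (voiced) → [d]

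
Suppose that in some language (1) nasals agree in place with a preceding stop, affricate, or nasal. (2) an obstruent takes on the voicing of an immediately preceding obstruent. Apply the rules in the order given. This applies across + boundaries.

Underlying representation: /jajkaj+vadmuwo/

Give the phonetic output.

Rule 1: /m/ after /d/ (alveolar) → [n]
After rule 1: jajkaj+vadnuwo
Rule 2: no segment meets the rule's conditions; no change.

[jajkaj+vadnuwo]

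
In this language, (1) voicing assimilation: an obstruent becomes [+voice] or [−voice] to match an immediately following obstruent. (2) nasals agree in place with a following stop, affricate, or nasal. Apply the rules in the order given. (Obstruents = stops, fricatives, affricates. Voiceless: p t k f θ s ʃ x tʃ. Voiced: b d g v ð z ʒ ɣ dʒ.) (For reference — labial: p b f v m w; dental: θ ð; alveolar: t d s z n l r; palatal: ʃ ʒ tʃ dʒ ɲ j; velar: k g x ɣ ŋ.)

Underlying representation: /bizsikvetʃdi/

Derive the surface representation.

[bissigvedʒdi]

Rule 1: /z/ before /s/ (voiceless) → [s]
Rule 1: /k/ before /v/ (voiced) → [g]
Rule 1: /tʃ/ before /d/ (voiced) → [dʒ]
After rule 1: bissigvedʒdi
Rule 2: no segment meets the rule's conditions; no change.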